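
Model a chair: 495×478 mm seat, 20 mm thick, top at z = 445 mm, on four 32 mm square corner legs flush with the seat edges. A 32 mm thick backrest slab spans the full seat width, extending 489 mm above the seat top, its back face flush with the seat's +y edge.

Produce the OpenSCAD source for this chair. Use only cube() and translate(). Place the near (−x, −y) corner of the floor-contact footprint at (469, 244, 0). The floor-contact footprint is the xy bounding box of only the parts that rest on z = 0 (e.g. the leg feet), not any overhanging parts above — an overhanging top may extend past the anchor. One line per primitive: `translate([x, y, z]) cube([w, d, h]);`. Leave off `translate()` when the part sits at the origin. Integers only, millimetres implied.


translate([469, 244, 425]) cube([495, 478, 20]);
translate([469, 244, 0]) cube([32, 32, 425]);
translate([932, 244, 0]) cube([32, 32, 425]);
translate([469, 690, 0]) cube([32, 32, 425]);
translate([932, 690, 0]) cube([32, 32, 425]);
translate([469, 690, 445]) cube([495, 32, 489]);


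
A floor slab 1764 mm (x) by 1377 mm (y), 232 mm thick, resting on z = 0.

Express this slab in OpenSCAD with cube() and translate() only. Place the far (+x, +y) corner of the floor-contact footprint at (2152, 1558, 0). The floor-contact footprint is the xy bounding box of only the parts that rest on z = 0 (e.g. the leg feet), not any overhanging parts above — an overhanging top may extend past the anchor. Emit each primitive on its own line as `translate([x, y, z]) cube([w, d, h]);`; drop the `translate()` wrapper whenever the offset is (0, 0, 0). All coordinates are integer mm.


translate([388, 181, 0]) cube([1764, 1377, 232]);


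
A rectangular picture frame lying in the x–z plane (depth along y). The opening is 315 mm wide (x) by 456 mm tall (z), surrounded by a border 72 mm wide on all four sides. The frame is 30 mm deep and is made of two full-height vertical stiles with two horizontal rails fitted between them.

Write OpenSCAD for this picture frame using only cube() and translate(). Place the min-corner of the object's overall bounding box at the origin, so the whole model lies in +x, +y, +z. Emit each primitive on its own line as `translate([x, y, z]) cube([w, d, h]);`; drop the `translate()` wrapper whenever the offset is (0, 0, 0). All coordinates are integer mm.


cube([72, 30, 600]);
translate([387, 0, 0]) cube([72, 30, 600]);
translate([72, 0, 0]) cube([315, 30, 72]);
translate([72, 0, 528]) cube([315, 30, 72]);


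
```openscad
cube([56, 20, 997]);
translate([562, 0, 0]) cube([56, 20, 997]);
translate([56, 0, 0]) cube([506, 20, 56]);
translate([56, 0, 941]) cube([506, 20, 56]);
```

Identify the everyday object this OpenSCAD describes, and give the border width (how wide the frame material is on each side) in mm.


A picture frame. The border width is 56 mm.

Four thin pieces enclosing a rectangular opening — a picture frame. The two full-height stiles are 997 mm tall; the top rail sits at z = 941 and is 56 mm tall, so the border above the opening is 997 − 941 = 56 mm, matching the stile x-width.


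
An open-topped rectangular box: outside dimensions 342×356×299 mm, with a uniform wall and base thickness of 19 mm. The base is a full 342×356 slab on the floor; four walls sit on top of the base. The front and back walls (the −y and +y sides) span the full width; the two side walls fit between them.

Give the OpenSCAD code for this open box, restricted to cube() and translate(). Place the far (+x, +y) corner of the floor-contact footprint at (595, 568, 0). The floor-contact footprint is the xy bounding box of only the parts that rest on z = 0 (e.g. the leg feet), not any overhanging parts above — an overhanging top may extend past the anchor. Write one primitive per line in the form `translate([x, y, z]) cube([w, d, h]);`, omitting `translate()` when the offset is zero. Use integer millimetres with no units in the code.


translate([253, 212, 0]) cube([342, 356, 19]);
translate([253, 212, 19]) cube([342, 19, 280]);
translate([253, 549, 19]) cube([342, 19, 280]);
translate([253, 231, 19]) cube([19, 318, 280]);
translate([576, 231, 19]) cube([19, 318, 280]);


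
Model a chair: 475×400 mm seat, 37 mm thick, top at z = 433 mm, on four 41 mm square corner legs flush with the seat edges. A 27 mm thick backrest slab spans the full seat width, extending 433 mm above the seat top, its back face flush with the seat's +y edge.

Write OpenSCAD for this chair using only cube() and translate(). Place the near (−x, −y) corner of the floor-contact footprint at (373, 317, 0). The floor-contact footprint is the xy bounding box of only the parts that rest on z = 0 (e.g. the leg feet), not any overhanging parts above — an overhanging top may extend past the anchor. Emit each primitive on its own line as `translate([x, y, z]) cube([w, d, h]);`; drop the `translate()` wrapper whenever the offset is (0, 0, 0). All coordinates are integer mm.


translate([373, 317, 396]) cube([475, 400, 37]);
translate([373, 317, 0]) cube([41, 41, 396]);
translate([807, 317, 0]) cube([41, 41, 396]);
translate([373, 676, 0]) cube([41, 41, 396]);
translate([807, 676, 0]) cube([41, 41, 396]);
translate([373, 690, 433]) cube([475, 27, 433]);


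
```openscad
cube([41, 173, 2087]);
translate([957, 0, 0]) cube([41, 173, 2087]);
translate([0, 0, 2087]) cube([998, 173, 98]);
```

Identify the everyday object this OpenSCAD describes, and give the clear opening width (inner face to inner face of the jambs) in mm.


A door frame. The clear opening width is 916 mm.

Two 2087 mm tall posts with a header on top — a door frame. The left jamb is 41 mm wide at x = 0; the right jamb starts at x = 957. The clear opening is 957 − 41 = 916 mm.


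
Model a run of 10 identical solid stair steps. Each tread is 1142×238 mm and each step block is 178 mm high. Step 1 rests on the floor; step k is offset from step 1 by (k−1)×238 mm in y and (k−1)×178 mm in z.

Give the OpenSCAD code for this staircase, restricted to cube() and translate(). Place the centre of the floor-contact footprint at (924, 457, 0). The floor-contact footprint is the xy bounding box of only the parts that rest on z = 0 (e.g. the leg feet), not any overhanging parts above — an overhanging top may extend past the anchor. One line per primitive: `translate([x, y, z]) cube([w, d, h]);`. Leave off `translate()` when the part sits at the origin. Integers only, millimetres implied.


translate([353, 338, 0]) cube([1142, 238, 178]);
translate([353, 576, 178]) cube([1142, 238, 178]);
translate([353, 814, 356]) cube([1142, 238, 178]);
translate([353, 1052, 534]) cube([1142, 238, 178]);
translate([353, 1290, 712]) cube([1142, 238, 178]);
translate([353, 1528, 890]) cube([1142, 238, 178]);
translate([353, 1766, 1068]) cube([1142, 238, 178]);
translate([353, 2004, 1246]) cube([1142, 238, 178]);
translate([353, 2242, 1424]) cube([1142, 238, 178]);
translate([353, 2480, 1602]) cube([1142, 238, 178]);


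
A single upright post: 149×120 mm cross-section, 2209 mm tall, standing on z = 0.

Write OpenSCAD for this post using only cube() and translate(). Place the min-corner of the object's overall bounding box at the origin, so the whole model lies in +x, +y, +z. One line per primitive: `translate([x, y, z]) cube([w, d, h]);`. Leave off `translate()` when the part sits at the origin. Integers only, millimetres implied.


cube([149, 120, 2209]);


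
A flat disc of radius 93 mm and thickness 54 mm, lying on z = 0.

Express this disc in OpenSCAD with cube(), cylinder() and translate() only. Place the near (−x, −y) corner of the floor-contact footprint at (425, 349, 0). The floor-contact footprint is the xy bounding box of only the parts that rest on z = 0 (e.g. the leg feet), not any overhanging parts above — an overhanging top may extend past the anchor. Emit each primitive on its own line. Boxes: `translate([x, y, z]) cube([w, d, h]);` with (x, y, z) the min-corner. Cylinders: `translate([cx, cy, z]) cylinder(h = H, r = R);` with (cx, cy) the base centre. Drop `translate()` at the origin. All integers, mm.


translate([518, 442, 0]) cylinder(h = 54, r = 93);


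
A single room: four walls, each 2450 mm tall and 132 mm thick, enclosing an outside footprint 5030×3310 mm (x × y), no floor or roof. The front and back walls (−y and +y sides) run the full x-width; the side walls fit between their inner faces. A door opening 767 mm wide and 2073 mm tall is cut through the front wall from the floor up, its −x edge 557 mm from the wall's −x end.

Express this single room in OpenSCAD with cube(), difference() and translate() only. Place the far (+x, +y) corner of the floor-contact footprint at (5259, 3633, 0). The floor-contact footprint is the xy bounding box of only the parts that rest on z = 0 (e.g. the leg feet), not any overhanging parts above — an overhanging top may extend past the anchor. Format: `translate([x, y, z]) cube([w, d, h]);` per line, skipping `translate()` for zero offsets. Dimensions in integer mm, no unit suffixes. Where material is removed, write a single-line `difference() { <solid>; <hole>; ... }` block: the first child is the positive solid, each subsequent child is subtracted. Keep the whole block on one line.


difference() { translate([229, 323, 0]) cube([5030, 132, 2450]); translate([786, 323, 0]) cube([767, 132, 2073]); }
translate([229, 3501, 0]) cube([5030, 132, 2450]);
translate([229, 455, 0]) cube([132, 3046, 2450]);
translate([5127, 455, 0]) cube([132, 3046, 2450]);


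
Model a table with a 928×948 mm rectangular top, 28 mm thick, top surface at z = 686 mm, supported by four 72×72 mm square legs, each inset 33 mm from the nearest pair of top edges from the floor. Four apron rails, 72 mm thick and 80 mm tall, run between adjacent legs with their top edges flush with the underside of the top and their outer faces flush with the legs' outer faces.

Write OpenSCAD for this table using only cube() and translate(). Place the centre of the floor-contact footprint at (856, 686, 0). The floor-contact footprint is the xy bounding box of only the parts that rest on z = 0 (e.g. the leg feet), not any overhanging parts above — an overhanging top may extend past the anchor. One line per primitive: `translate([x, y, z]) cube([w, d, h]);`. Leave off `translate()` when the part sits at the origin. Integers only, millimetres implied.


translate([392, 212, 658]) cube([928, 948, 28]);
translate([425, 245, 0]) cube([72, 72, 658]);
translate([1215, 245, 0]) cube([72, 72, 658]);
translate([425, 1055, 0]) cube([72, 72, 658]);
translate([1215, 1055, 0]) cube([72, 72, 658]);
translate([497, 245, 578]) cube([718, 72, 80]);
translate([497, 1055, 578]) cube([718, 72, 80]);
translate([425, 317, 578]) cube([72, 738, 80]);
translate([1215, 317, 578]) cube([72, 738, 80]);


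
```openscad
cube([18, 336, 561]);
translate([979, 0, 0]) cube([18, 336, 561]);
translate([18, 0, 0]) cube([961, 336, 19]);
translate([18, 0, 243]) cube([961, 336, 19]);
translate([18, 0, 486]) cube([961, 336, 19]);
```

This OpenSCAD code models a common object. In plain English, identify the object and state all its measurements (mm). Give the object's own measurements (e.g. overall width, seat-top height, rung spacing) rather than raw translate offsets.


An open bookshelf. Two side panels, each 18 mm thick, 336 mm deep and 561 mm tall, stand 997 mm apart (outside-to-outside). Between them sit 3 shelves, each 19 mm thick and 336 mm deep, spanning the full gap between the sides. The bottom shelf rests on the floor (its underside at z = 0) and the clear gap between one shelf's top and the next shelf's underside is 224 mm.


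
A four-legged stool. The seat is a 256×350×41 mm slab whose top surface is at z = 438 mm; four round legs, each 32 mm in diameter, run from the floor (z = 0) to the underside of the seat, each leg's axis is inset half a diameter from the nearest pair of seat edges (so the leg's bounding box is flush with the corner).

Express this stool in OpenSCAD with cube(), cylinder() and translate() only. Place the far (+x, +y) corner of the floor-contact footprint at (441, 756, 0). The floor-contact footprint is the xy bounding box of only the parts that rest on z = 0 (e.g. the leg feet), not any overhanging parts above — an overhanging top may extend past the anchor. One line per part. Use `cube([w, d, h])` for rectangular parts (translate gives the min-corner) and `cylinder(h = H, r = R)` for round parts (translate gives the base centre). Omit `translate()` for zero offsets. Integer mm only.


// leg_h = 438 - 41 = 397
translate([185, 406, 397]) cube([256, 350, 41]);
translate([201, 422, 0]) cylinder(h = 397, r = 16);
translate([425, 422, 0]) cylinder(h = 397, r = 16);
translate([201, 740, 0]) cylinder(h = 397, r = 16);
translate([425, 740, 0]) cylinder(h = 397, r = 16);


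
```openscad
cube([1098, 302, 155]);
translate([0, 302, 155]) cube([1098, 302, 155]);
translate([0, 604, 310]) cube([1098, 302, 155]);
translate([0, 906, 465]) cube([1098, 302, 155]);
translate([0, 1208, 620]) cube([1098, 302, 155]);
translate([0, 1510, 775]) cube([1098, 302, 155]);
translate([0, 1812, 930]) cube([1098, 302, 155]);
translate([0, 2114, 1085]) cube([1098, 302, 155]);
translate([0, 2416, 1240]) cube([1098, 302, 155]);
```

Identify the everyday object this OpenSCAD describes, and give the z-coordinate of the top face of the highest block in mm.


A staircase. The total rise is 1395 mm.

9 identical blocks, each offset up and back from the previous — a staircase. Each step is 155 mm tall and there are 9 of them, so the total rise is 9 × 155 = 1395 mm.


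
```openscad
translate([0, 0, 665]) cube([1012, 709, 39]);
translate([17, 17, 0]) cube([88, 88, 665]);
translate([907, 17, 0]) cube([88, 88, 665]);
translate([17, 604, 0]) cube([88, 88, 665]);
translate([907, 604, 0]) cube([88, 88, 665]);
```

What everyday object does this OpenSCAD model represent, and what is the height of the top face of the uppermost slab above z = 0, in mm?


A table. The table height is 704 mm.

A 1012×709×39 slab sits at z = 665 on four 88 mm square posts — a table. The top surface is at 665 + 39 = 704 mm.


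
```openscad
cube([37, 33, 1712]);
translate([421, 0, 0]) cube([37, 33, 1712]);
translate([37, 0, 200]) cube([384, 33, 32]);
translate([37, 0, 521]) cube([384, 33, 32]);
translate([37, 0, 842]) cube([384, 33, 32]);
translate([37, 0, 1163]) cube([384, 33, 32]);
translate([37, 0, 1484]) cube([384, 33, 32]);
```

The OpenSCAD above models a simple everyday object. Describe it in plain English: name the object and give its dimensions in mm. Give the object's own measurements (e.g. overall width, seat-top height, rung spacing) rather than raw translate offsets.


A straight ladder. Two 37×33 mm vertical rails, 1712 mm tall, stand 458 mm apart (outside-to-outside) with their front faces coplanar on the −y side. 5 rungs, each 33 mm deep and 32 mm tall, span between the inner faces of the rails, front faces flush with the rails. The lowest rung's underside is at z = 200 mm and rungs are spaced 321 mm apart (underside to underside).


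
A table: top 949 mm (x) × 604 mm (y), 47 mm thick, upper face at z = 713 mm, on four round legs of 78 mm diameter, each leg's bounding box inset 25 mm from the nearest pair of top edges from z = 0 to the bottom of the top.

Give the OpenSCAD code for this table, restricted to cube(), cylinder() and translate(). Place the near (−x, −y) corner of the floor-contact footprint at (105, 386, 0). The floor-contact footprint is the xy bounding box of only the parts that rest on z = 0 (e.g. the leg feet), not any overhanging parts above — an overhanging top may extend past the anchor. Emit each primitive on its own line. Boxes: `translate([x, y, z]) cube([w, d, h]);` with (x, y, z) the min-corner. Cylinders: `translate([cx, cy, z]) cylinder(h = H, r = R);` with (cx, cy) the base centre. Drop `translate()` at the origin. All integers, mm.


translate([80, 361, 666]) cube([949, 604, 47]);
translate([144, 425, 0]) cylinder(h = 666, r = 39);
translate([965, 425, 0]) cylinder(h = 666, r = 39);
translate([144, 901, 0]) cylinder(h = 666, r = 39);
translate([965, 901, 0]) cylinder(h = 666, r = 39);


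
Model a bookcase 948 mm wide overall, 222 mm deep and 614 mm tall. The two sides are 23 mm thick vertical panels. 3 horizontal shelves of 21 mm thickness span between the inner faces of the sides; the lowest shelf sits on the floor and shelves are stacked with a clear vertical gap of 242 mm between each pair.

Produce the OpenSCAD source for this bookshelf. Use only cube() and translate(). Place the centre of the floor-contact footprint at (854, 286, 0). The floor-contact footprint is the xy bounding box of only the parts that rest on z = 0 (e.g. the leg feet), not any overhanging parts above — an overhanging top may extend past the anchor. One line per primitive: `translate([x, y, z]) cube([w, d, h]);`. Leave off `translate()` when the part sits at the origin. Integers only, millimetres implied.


translate([380, 175, 0]) cube([23, 222, 614]);
translate([1305, 175, 0]) cube([23, 222, 614]);
translate([403, 175, 0]) cube([902, 222, 21]);
translate([403, 175, 263]) cube([902, 222, 21]);
translate([403, 175, 526]) cube([902, 222, 21]);


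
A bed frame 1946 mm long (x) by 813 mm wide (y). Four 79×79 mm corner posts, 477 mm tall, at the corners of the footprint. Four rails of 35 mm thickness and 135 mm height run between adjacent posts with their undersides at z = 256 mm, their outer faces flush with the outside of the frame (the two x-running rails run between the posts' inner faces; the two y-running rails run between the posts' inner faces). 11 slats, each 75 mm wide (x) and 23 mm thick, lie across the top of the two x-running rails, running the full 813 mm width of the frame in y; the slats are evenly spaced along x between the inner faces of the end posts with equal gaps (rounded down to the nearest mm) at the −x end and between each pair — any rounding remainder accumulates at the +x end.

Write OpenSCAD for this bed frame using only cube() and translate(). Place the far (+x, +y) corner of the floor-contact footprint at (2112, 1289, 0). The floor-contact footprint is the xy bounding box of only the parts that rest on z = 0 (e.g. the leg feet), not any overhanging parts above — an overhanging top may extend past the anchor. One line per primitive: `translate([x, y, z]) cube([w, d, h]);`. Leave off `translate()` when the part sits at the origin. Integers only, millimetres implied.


translate([166, 476, 0]) cube([79, 79, 477]);
translate([166, 1210, 0]) cube([79, 79, 477]);
translate([2033, 476, 0]) cube([79, 79, 477]);
translate([2033, 1210, 0]) cube([79, 79, 477]);
translate([245, 476, 256]) cube([1788, 35, 135]);
translate([245, 1254, 256]) cube([1788, 35, 135]);
translate([166, 555, 256]) cube([35, 655, 135]);
translate([2077, 555, 256]) cube([35, 655, 135]);
translate([325, 476, 391]) cube([75, 813, 23]);
translate([480, 476, 391]) cube([75, 813, 23]);
translate([635, 476, 391]) cube([75, 813, 23]);
translate([790, 476, 391]) cube([75, 813, 23]);
translate([945, 476, 391]) cube([75, 813, 23]);
translate([1100, 476, 391]) cube([75, 813, 23]);
translate([1255, 476, 391]) cube([75, 813, 23]);
translate([1410, 476, 391]) cube([75, 813, 23]);
translate([1565, 476, 391]) cube([75, 813, 23]);
translate([1720, 476, 391]) cube([75, 813, 23]);
translate([1875, 476, 391]) cube([75, 813, 23]);


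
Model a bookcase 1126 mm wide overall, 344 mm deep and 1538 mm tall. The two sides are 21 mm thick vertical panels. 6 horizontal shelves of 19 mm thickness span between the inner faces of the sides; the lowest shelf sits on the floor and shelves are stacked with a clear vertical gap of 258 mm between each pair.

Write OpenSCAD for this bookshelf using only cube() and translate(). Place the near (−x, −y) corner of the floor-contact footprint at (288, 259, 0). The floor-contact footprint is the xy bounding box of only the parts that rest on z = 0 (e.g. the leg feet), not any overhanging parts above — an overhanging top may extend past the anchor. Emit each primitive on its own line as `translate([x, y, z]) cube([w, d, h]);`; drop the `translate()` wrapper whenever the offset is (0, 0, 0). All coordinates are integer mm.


translate([288, 259, 0]) cube([21, 344, 1538]);
translate([1393, 259, 0]) cube([21, 344, 1538]);
translate([309, 259, 0]) cube([1084, 344, 19]);
translate([309, 259, 277]) cube([1084, 344, 19]);
translate([309, 259, 554]) cube([1084, 344, 19]);
translate([309, 259, 831]) cube([1084, 344, 19]);
translate([309, 259, 1108]) cube([1084, 344, 19]);
translate([309, 259, 1385]) cube([1084, 344, 19]);


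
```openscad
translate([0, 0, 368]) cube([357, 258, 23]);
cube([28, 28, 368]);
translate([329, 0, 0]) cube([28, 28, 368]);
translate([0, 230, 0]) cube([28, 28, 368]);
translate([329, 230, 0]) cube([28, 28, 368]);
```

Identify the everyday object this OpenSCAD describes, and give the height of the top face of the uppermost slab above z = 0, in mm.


A stool. The seat height is 391 mm.

A 357×258×23 slab at z = 368 on four corner posts — a stool. The seat top is 368 + 23 = 391 mm.


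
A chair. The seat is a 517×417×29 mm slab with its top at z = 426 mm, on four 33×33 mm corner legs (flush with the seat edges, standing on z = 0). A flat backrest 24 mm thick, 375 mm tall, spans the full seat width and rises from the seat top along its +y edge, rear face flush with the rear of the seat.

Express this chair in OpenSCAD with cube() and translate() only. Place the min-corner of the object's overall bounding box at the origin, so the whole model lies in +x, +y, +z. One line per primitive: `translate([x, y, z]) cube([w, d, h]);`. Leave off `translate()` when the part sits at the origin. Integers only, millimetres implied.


translate([0, 0, 397]) cube([517, 417, 29]);
cube([33, 33, 397]);
translate([484, 0, 0]) cube([33, 33, 397]);
translate([0, 384, 0]) cube([33, 33, 397]);
translate([484, 384, 0]) cube([33, 33, 397]);
translate([0, 393, 426]) cube([517, 24, 375]);


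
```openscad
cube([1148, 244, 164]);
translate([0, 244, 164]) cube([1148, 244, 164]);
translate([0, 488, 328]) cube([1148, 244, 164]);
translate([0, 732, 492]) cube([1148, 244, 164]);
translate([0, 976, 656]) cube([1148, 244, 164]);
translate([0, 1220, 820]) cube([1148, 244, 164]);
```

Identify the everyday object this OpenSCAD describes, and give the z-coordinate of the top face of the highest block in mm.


A staircase. The total rise is 984 mm.

6 identical blocks, each offset up and back from the previous — a staircase. Each step is 164 mm tall and there are 6 of them, so the total rise is 6 × 164 = 984 mm.


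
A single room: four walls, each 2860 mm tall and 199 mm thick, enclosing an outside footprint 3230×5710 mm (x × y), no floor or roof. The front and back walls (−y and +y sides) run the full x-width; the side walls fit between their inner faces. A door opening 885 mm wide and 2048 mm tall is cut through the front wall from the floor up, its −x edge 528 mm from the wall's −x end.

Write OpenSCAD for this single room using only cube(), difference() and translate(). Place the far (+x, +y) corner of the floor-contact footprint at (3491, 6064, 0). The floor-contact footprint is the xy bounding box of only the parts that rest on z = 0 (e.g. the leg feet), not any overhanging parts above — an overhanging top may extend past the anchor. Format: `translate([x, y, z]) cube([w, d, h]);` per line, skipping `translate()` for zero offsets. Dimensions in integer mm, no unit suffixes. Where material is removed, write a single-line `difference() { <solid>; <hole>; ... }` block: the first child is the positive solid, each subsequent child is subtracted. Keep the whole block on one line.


difference() { translate([261, 354, 0]) cube([3230, 199, 2860]); translate([789, 354, 0]) cube([885, 199, 2048]); }
translate([261, 5865, 0]) cube([3230, 199, 2860]);
translate([261, 553, 0]) cube([199, 5312, 2860]);
translate([3292, 553, 0]) cube([199, 5312, 2860]);


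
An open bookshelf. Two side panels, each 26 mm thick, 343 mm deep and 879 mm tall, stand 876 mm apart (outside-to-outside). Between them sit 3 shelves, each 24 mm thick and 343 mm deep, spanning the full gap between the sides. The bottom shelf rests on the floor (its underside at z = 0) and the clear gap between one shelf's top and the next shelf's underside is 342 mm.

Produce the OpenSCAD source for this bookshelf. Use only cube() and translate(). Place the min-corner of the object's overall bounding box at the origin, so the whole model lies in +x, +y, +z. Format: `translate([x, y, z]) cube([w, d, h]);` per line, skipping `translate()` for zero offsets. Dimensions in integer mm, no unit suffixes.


cube([26, 343, 879]);
translate([850, 0, 0]) cube([26, 343, 879]);
translate([26, 0, 0]) cube([824, 343, 24]);
translate([26, 0, 366]) cube([824, 343, 24]);
translate([26, 0, 732]) cube([824, 343, 24]);


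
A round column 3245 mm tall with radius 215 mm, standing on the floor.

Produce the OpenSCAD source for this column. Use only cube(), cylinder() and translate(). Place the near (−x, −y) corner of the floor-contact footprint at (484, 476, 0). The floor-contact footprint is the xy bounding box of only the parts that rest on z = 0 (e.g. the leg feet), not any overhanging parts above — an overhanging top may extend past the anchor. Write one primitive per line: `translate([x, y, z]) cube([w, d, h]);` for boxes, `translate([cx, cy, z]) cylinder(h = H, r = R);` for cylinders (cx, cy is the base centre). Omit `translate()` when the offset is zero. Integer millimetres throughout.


translate([699, 691, 0]) cylinder(h = 3245, r = 215);


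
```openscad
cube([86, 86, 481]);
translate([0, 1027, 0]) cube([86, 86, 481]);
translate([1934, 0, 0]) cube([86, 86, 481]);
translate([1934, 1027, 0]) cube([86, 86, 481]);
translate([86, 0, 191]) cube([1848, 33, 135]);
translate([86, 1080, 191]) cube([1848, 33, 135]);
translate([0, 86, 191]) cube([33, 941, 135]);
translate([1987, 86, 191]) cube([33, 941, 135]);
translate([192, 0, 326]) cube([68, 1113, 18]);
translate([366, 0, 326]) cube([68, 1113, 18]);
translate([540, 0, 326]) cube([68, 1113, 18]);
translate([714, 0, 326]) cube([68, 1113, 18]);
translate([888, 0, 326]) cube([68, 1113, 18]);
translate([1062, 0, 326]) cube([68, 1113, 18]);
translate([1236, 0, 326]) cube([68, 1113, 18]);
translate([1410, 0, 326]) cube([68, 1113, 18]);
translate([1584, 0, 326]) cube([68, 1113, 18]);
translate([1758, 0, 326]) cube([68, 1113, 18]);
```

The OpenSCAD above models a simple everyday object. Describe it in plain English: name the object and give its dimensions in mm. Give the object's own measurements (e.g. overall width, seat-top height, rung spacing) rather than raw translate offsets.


A bed frame 2020 mm long (x) by 1113 mm wide (y). Four 86×86 mm corner posts, 481 mm tall, at the corners of the footprint. Four rails of 33 mm thickness and 135 mm height run between adjacent posts with their undersides at z = 191 mm, their outer faces flush with the outside of the frame (the two x-running rails run between the posts' inner faces; the two y-running rails run between the posts' inner faces). 10 slats, each 68 mm wide (x) and 18 mm thick, lie across the top of the two x-running rails, running the full 1113 mm width of the frame in y; along x they sit between the end posts with a 106 mm gap after the −x posts and between neighbouring slats, leaving 108 mm before the +x posts.


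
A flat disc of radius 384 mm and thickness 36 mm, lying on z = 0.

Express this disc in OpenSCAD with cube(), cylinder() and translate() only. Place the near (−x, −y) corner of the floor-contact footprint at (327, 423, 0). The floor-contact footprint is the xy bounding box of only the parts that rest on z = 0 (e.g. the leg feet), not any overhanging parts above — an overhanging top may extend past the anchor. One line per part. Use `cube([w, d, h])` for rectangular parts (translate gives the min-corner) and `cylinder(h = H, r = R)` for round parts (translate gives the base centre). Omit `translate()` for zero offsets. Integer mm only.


translate([711, 807, 0]) cylinder(h = 36, r = 384);


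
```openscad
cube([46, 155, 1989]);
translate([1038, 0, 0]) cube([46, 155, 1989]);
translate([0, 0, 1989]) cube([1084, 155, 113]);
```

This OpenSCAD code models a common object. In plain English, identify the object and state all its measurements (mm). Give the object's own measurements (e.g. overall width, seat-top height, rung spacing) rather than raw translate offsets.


A door frame. The clear opening is 992 mm wide and 1989 mm high. Two 46 mm wide jambs, 155 mm deep, stand either side of the opening from the floor to the top of the opening. A 113 mm thick head sits across the top of both jambs, spanning the full outside width of the frame.


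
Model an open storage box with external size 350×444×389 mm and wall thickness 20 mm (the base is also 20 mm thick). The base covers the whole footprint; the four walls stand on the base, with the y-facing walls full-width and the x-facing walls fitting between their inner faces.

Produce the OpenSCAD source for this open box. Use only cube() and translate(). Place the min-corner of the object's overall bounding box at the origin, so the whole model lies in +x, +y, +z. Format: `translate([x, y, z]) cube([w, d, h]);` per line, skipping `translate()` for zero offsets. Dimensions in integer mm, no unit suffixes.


cube([350, 444, 20]);
translate([0, 0, 20]) cube([350, 20, 369]);
translate([0, 424, 20]) cube([350, 20, 369]);
translate([0, 20, 20]) cube([20, 404, 369]);
translate([330, 20, 20]) cube([20, 404, 369]);


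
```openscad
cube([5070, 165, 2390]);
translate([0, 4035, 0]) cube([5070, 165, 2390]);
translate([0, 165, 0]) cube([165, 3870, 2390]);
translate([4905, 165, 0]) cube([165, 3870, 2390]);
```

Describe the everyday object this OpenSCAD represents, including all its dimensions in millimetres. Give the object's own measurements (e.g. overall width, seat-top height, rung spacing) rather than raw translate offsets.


The wall frame of a small rectangular building: four walls, each 2390 mm tall and 165 mm thick, enclosing a footprint 5070 mm (x) by 4200 mm (y) outside-to-outside, with no floor or roof. The front and back walls (the −y and +y sides) span the full width; the two side walls fit between them.


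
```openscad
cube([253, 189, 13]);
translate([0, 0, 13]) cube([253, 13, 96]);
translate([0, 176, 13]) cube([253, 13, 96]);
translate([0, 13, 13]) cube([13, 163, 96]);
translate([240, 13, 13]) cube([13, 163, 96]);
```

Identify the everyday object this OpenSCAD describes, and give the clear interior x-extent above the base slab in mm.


An open box. The internal width is 227 mm.

A 253×189 base slab with four walls standing on it — an open box. The base is 253 mm wide and the walls are 13 mm thick, so the internal width is 253 − 2 × 13 = 227 mm.


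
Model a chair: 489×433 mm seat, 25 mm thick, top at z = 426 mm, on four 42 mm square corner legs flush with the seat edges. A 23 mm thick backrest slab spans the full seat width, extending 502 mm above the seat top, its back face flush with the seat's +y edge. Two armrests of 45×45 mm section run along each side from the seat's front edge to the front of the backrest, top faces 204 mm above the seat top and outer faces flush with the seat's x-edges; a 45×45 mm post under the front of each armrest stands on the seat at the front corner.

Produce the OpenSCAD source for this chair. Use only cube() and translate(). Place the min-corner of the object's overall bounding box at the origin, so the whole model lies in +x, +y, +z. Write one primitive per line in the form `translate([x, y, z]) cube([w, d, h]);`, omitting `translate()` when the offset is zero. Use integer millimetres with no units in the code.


translate([0, 0, 401]) cube([489, 433, 25]);
cube([42, 42, 401]);
translate([447, 0, 0]) cube([42, 42, 401]);
translate([0, 391, 0]) cube([42, 42, 401]);
translate([447, 391, 0]) cube([42, 42, 401]);
translate([0, 410, 426]) cube([489, 23, 502]);
translate([0, 0, 585]) cube([45, 410, 45]);
translate([444, 0, 585]) cube([45, 410, 45]);
translate([0, 0, 426]) cube([45, 45, 159]);
translate([444, 0, 426]) cube([45, 45, 159]);


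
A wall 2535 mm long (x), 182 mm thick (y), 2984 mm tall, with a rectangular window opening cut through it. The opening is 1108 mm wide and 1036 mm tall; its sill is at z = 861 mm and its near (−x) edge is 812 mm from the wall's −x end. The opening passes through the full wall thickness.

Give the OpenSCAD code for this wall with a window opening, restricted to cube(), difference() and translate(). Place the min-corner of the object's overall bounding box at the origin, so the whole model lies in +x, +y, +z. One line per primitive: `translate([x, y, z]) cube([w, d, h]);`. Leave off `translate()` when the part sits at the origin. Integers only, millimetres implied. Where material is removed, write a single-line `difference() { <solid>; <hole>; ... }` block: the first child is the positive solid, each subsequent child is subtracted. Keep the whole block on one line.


difference() { cube([2535, 182, 2984]); translate([812, 0, 861]) cube([1108, 182, 1036]); }


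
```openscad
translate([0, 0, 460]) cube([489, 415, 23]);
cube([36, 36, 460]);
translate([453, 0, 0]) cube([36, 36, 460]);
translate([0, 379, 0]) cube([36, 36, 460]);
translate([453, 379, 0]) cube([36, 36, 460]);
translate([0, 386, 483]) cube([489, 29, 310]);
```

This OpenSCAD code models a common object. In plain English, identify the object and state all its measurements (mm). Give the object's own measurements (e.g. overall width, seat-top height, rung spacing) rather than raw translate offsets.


A chair. The seat is a 489×415×23 mm slab with its top at z = 483 mm, on four 36×36 mm corner legs (flush with the seat edges, standing on z = 0). A flat backrest 29 mm thick, 310 mm tall, spans the full seat width and rises from the seat top along its +y edge, rear face flush with the rear of the seat.


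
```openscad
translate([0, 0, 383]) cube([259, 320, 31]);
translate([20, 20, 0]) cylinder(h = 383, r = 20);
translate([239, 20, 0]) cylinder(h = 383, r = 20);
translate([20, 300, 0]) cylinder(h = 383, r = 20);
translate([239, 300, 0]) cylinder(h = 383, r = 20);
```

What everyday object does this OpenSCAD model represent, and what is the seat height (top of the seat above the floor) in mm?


A stool. The seat height is 414 mm.

A 259×320×31 slab at z = 383 on four corner cylinders — a stool. The seat top is 383 + 31 = 414 mm.


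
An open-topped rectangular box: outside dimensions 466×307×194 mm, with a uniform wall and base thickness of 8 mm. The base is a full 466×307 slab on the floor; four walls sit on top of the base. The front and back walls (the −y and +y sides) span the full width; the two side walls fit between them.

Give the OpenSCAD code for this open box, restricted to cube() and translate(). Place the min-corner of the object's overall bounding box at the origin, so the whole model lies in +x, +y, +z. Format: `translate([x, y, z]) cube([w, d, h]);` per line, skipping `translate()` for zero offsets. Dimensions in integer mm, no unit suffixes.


cube([466, 307, 8]);
translate([0, 0, 8]) cube([466, 8, 186]);
translate([0, 299, 8]) cube([466, 8, 186]);
translate([0, 8, 8]) cube([8, 291, 186]);
translate([458, 8, 8]) cube([8, 291, 186]);


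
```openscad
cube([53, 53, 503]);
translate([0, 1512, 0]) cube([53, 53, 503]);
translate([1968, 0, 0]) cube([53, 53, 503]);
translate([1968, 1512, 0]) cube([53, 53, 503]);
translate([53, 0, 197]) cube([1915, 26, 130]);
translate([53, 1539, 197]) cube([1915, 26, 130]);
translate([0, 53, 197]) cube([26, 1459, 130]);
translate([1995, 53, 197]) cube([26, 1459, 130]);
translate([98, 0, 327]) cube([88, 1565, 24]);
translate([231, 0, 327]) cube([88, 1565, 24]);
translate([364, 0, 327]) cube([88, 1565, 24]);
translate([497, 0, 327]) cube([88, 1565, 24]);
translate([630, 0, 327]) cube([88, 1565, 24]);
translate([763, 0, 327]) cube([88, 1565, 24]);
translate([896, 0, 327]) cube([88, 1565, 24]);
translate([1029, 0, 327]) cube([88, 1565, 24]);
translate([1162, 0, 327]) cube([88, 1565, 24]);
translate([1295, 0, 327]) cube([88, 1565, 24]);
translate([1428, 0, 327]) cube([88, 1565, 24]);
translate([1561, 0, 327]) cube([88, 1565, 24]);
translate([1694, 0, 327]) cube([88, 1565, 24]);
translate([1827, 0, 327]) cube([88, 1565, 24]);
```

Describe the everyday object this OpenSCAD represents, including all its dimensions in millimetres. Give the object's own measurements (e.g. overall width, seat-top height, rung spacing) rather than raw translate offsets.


A bed frame 2021 mm long (x) by 1565 mm wide (y). Four 53×53 mm corner posts, 503 mm tall, at the corners of the footprint. Four rails of 26 mm thickness and 130 mm height run between adjacent posts with their undersides at z = 197 mm, their outer faces flush with the outside of the frame (the two x-running rails run between the posts' inner faces; the two y-running rails run between the posts' inner faces). 14 slats, each 88 mm wide (x) and 24 mm thick, lie across the top of the two x-running rails, running the full 1565 mm width of the frame in y; along x they sit between the end posts with a 45 mm gap after the −x posts and between neighbouring slats, leaving 53 mm before the +x posts.


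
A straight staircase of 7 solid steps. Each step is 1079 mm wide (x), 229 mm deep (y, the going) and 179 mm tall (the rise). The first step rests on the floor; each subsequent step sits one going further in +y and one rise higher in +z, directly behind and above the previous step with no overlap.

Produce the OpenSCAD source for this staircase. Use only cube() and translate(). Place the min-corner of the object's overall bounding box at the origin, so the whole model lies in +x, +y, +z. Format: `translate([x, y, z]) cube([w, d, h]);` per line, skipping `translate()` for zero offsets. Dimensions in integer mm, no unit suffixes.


cube([1079, 229, 179]);
translate([0, 229, 179]) cube([1079, 229, 179]);
translate([0, 458, 358]) cube([1079, 229, 179]);
translate([0, 687, 537]) cube([1079, 229, 179]);
translate([0, 916, 716]) cube([1079, 229, 179]);
translate([0, 1145, 895]) cube([1079, 229, 179]);
translate([0, 1374, 1074]) cube([1079, 229, 179]);


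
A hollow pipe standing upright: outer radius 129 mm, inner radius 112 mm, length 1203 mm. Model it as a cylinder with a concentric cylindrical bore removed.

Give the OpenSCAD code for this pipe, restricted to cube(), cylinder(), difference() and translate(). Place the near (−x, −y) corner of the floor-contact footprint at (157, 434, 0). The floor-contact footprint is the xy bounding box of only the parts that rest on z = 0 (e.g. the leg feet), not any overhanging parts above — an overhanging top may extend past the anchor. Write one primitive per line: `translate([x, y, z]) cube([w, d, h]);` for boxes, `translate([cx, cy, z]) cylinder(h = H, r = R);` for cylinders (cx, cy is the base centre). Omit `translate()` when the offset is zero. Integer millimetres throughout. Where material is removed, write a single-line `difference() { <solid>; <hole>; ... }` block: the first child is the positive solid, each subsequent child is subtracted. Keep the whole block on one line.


difference() { translate([286, 563, 0]) cylinder(h = 1203, r = 129); translate([286, 563, 0]) cylinder(h = 1203, r = 112); }


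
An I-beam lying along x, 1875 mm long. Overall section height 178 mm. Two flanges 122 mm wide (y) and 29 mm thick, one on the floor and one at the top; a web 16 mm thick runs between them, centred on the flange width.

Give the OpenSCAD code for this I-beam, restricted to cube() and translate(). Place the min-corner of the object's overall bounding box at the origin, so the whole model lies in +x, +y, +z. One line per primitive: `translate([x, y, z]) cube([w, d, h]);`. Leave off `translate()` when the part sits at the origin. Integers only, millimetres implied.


cube([1875, 122, 29]);
translate([0, 53, 29]) cube([1875, 16, 120]);
translate([0, 0, 149]) cube([1875, 122, 29]);


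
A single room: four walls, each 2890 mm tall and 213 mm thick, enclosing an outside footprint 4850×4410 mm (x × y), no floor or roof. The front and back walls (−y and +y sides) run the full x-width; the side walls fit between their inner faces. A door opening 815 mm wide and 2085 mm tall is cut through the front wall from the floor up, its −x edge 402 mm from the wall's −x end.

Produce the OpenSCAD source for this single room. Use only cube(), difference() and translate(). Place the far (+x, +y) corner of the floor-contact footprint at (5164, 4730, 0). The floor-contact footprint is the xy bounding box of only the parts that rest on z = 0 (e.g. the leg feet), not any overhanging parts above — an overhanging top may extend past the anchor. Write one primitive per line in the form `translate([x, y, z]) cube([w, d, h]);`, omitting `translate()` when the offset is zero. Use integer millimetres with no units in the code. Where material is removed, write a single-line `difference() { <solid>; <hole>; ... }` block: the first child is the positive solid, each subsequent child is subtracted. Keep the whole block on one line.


difference() { translate([314, 320, 0]) cube([4850, 213, 2890]); translate([716, 320, 0]) cube([815, 213, 2085]); }
translate([314, 4517, 0]) cube([4850, 213, 2890]);
translate([314, 533, 0]) cube([213, 3984, 2890]);
translate([4951, 533, 0]) cube([213, 3984, 2890]);
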